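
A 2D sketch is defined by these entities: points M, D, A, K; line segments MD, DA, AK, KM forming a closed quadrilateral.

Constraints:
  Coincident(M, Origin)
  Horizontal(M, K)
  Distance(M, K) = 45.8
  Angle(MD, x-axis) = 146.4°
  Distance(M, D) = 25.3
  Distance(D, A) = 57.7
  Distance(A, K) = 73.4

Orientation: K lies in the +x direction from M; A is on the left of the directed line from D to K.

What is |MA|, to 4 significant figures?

63.98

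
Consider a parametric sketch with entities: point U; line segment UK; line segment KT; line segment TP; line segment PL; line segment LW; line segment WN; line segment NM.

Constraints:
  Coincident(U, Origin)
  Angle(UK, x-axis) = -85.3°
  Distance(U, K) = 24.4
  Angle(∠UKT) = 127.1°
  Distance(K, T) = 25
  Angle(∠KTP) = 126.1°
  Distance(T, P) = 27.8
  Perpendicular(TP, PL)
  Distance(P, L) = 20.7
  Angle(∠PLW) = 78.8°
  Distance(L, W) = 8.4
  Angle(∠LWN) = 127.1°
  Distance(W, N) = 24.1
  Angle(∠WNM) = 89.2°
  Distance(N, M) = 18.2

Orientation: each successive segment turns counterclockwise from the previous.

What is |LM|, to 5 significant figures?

31.115

∠LWN = 127.1° gives WN at -94.400° from the x-axis; with |WN| = 24.1, N = (32.469, -36.832). ∠WNM = 89.2° gives NM at -3.6000° from the x-axis; with |NM| = 18.2, M = (50.633, -37.975). Then |LM| = |M − L| = 31.115.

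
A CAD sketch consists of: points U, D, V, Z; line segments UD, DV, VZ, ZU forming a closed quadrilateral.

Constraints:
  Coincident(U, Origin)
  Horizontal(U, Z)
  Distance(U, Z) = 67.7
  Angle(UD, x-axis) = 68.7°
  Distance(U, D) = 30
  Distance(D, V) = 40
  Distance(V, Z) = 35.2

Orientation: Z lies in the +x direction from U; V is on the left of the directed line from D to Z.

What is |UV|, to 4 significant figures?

59.44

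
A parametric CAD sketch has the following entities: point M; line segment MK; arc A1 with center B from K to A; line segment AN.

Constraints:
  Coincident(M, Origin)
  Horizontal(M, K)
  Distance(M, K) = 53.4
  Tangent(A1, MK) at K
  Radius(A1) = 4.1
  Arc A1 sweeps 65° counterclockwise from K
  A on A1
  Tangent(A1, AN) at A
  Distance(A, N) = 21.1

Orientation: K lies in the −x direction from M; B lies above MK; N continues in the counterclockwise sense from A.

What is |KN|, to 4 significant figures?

24.93

M is at the origin; MK is horizontal with |MK| = 53.4 and K on the −x side, so K = (-53.40, 0.000). A1 meets MK tangentially, so BK is at right angles to MK, so B = K + (0, 4.1) = (-53.40, 4.100). On A1, K sits at bearing -90° from B; a 65° counterclockwise sweep puts A at bearing -25°, so A = B + 4.1·(cos -25°, sin -25°) = (-49.68, 2.367). Since A1 is tangent to AN there, BA ⟂ AN, so AN runs along (−sin -25°, cos -25°); with |AN| = 21.1, N = (-40.77, 21.49). Then |KN| = |N − K| = 24.93.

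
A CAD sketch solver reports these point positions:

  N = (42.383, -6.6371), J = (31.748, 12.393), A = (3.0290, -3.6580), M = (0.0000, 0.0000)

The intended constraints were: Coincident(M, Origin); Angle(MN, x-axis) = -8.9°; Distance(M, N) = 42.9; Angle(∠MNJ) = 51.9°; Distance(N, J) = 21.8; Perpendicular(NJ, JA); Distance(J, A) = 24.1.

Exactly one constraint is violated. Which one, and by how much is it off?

Distance(J, A) = 24.1 — off by 8.80.

M = (0.00, 0.00) ✓; MN at -8.900° ✓; |MN| = 42.90 ✓; ∠MNJ = 51.90° ✓; |NJ| = 21.80 ✓; ∠(NJ, JA) = 90.00° ✓; |JA| = 32.90 ✗.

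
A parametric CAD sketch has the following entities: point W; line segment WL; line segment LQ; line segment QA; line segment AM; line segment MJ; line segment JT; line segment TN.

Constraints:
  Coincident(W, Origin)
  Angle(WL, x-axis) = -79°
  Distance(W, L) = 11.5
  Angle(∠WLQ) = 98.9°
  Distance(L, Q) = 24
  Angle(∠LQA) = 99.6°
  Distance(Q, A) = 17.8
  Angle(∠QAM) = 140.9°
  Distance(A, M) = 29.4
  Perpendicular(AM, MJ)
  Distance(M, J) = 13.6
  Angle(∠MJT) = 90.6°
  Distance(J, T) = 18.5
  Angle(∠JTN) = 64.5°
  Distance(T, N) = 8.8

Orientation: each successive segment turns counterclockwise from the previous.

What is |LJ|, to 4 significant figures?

36.45

W is at the origin; WL runs at -79.0° with length 11.5, so L = (2.194, -11.29). ∠WLQ = 98.9° gives LQ at 2.100° from the x-axis; with |LQ| = 24.0, Q = (26.18, -10.41). ∠LQA = 99.6° gives QA at 82.50° from the x-axis; with |QA| = 17.8, A = (28.50, 7.238). ∠QAM = 140.9° gives AM at 121.6° from the x-axis; with |AM| = 29.4, M = (13.10, 32.28). The perpendicularity gives MJ at right angles to AM, so MJ runs at -148.4°; with |MJ| = 13.6, J = (1.513, 25.15). Then |LJ| = |J − L| = 36.45.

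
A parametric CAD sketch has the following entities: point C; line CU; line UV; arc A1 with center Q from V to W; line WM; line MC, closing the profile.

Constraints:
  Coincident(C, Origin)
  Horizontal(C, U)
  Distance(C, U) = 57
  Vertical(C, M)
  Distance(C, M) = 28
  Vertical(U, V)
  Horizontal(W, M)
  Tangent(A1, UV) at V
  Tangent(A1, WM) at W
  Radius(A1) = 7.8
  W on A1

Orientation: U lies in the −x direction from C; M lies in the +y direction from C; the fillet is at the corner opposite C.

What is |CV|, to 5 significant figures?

60.473

C is at the origin; C and U share the same y with |CU| = 57.0 and U on the −x side, so U = (-57.000, 0.0000). CM is vertical with |CM| = 28.0 and M on the +y side, so M = (0.0000, 28.000). The virtual corner opposite C is at (-57.000, 28.000). Since A1 is tangent to UV there, QV ⟂ UV and the tangent condition forces QW to be normal to WM, with radius 7.8, so the center Q sits 7.8 in from both sides at Q = (-49.200, 20.200). That places the tangent points at V = (-57.000, 20.200) on UV and W = (-49.200, 28.000) on WM. Then |CV| = |V − C| = 60.473.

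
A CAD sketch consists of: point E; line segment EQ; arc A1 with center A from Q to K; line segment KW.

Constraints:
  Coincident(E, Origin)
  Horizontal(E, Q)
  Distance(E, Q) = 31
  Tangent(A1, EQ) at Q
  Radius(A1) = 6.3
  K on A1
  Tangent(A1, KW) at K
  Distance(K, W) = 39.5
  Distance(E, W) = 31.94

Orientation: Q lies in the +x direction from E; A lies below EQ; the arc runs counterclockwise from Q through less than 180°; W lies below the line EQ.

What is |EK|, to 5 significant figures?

26.339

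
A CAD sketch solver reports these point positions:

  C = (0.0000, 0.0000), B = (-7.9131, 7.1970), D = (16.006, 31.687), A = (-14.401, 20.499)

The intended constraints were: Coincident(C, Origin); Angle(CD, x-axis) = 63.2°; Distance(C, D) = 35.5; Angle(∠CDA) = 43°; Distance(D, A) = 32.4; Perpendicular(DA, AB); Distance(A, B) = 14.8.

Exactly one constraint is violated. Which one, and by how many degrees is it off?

Perpendicular(DA, AB) — off by 5.80°.

C = (0.00, 0.00) ✓; CD at 63.20° ✓; |CD| = 35.50 ✓; ∠CDA = 43.00° ✓; |DA| = 32.40 ✓; ∠(DA, AB) = 95.80° ✗; |AB| = 14.80 ✓.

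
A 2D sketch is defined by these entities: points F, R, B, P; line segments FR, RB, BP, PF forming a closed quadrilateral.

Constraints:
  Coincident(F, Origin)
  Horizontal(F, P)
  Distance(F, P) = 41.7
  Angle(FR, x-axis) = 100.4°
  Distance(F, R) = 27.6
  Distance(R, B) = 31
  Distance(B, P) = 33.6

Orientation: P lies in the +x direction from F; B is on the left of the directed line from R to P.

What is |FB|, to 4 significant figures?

39.39

Checks: |RB| = 31.00 ✓; |BP| = 33.60 ✓.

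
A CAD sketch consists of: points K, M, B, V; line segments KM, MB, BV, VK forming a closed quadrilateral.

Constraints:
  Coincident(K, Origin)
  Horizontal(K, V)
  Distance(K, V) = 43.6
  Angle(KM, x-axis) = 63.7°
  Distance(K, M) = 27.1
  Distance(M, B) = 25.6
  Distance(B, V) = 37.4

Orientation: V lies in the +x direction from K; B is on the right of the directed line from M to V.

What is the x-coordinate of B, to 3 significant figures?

6.21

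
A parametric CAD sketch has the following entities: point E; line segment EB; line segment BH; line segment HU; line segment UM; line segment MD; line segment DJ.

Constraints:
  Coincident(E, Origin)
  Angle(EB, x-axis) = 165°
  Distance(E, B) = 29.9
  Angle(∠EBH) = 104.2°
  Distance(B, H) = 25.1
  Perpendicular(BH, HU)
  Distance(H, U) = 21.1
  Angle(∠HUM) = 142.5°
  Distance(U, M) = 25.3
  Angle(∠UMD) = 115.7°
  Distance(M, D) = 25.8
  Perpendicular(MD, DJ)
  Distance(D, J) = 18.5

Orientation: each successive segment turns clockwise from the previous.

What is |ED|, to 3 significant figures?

10.7

∠HUM = 142.5° gives UM at -38.3° from the x-axis; with |UM| = 25.3, M = (12.4, 16.9). ∠UMD = 115.7° gives MD at -103° from the x-axis; with |MD| = 25.8, D = (6.79, -8.32). Then |ED| = |D − E| = 10.7.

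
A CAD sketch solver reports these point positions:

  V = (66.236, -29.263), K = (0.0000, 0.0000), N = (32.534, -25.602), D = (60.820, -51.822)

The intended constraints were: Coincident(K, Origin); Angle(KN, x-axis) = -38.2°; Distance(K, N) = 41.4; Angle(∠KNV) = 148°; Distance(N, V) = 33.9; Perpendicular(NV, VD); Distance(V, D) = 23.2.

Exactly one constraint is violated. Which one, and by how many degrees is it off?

Perpendicular(NV, VD) — off by 7.30°.

K = (0.00, 0.00) ✓; KN at -38.20° ✓; |KN| = 41.40 ✓; ∠KNV = 148.0° ✓; |NV| = 33.90 ✓; ∠(NV, VD) = 97.30° ✗; |VD| = 23.20 ✓.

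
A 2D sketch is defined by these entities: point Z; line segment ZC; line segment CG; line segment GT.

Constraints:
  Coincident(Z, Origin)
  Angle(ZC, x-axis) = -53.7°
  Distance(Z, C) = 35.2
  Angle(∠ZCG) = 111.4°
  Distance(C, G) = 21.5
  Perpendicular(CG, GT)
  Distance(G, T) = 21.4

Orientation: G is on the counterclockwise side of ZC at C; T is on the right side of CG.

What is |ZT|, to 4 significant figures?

64.14

Z is at the origin; ZC runs at -53.7° with length 35.2, so C = 35.2·(cos -53.7°, sin -53.7°) = (20.84, -28.37). ∠ZCG = 111.4°, so CG runs at -53.7° + (180° − 111.4°) = 14.90° from the x-axis; with |CG| = 21.5, G = C + 21.5·(cos 14.90°, sin 14.90°) = (41.62, -22.84). CG ⟂ GT; with |GT| = 21.4 on the right of CG, T = G + 21.4·(0.2571, -0.9664) = (47.12, -43.52). Then |ZT| = |T − Z| = 64.14.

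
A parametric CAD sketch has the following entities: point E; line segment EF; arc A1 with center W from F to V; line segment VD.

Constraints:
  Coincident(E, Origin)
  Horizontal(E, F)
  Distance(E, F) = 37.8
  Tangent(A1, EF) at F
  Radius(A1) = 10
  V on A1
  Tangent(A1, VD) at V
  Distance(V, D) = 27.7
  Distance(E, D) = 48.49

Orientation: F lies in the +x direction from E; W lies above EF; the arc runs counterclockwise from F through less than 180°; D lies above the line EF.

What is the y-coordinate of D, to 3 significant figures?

38.3

Checks: |EF| = 37.80 ✓; |WV| = 10.00 ✓; ∠(WV, VD) = 90.00° ✓; |VD| = 27.70 ✓; |ED| = 48.49 ✓.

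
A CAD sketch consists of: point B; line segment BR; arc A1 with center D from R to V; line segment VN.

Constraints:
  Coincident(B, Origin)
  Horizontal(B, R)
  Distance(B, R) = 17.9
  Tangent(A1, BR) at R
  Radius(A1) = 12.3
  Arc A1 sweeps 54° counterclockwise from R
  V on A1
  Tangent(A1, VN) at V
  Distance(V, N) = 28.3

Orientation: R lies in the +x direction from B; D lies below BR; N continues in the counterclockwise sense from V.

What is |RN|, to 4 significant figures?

38.59

B is at the origin; BR is horizontal with |BR| = 17.9 and R on the +x side, so R = (17.90, 0.000). The tangent condition forces DR to be normal to BR, so D = R + (0, -12.3) = (17.90, -12.30). On A1, R sits at bearing 90° from D; a 54° counterclockwise sweep puts V at bearing 144°, so V = D + 12.3·(cos 144°, sin 144°) = (7.949, -5.070). The tangent condition forces DV to be normal to VN, so VN runs along (−sin 144°, cos 144°); with |VN| = 28.3, N = (-8.685, -27.97). Then |RN| = |N − R| = 38.59.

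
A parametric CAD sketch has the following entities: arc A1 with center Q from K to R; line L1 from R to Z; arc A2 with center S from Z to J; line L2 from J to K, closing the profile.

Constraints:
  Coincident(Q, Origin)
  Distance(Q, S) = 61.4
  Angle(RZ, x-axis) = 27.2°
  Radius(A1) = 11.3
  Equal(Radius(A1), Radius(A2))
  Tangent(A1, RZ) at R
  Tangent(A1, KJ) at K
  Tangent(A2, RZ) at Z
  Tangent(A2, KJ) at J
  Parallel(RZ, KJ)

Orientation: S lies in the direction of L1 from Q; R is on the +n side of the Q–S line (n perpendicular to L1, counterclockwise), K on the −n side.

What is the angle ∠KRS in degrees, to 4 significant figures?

79.57°

The slot axis is L1's direction at 27.2°, so u = (cos 27.2°, sin 27.2°) = (0.8894, 0.4571) and n = (−sin 27.2°, cos 27.2°) = (-0.4571, 0.8894). Q is at the origin and S lies 61.4 along u from Q, so S = 61.4·u = (54.61, 28.07). Tangency of A1 to both parallel lines with radius 11.3 puts R and K at Q ± 11.3·n: R = (-5.165, 10.05), K = (5.165, -10.05). Then cos ∠KRS = RK·RS / (|RK||RS|), giving 79.57°.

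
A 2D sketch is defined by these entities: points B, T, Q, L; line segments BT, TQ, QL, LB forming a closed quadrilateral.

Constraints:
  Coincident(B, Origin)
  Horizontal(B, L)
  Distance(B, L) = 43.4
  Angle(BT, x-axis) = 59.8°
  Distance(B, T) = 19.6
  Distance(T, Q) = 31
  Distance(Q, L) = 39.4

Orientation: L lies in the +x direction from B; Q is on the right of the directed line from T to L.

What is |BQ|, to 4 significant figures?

15.34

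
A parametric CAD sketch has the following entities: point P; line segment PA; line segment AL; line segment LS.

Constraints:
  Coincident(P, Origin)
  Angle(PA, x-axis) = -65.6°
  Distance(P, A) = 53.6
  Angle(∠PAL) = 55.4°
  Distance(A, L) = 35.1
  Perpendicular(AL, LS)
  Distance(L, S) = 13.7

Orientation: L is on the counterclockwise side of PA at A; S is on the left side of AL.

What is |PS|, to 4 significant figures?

30.78

P is at the origin; PA runs at -65.6° with length 53.6, so A = 53.6·(cos -65.6°, sin -65.6°) = (22.14, -48.81). ∠PAL = 55.4°, so AL runs at -65.6° + (180° − 55.4°) = 59.00° from the x-axis; with |AL| = 35.1, L = A + 35.1·(cos 59.00°, sin 59.00°) = (40.22, -18.73). AL is perpendicular to LS; with |LS| = 13.7 on the left of AL, S = L + 13.7·(-0.8572, 0.5150) = (28.48, -11.67). Then |PS| = |S − P| = 30.78.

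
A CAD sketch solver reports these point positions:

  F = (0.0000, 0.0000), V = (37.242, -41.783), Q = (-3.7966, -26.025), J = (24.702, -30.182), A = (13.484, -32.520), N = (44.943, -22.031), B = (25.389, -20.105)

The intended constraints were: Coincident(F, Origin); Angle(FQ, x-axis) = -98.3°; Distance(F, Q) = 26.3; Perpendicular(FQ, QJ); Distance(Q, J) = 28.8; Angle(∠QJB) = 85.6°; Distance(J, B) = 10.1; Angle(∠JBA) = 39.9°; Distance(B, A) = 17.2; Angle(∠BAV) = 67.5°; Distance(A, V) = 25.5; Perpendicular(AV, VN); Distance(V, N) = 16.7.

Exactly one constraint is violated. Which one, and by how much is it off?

Distance(V, N) = 16.7 — off by 4.50.

F = (0.00, 0.00) ✓; FQ at -98.30° ✓; |FQ| = 26.30 ✓; ∠(FQ, QJ) = 90.00° ✓; |QJ| = 28.80 ✓; ∠QJB = 85.60° ✓; |JB| = 10.10 ✓; ∠JBA = 39.90° ✓; |BA| = 17.20 ✓; ∠BAV = 67.50° ✓; |AV| = 25.50 ✓; ∠(AV, VN) = 90.00° ✓; |VN| = 21.20 ✗.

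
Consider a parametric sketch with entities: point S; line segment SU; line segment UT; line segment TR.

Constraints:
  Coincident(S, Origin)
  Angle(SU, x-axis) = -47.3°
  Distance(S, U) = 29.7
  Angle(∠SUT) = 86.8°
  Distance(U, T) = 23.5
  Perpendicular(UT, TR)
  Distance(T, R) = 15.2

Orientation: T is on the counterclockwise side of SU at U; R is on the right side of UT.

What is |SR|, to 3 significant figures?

49.9

∠SUT = 86.8°, so UT runs at -47.3° + (180° − 86.8°) = 45.9° from the x-axis; with |UT| = 23.5, T = U + 23.5·(cos 45.9°, sin 45.9°) = (36.5, -4.95). The perpendicularity gives TR at right angles to UT; with |TR| = 15.2 on the right of UT, R = T + 15.2·(0.718, -0.696) = (47.4, -15.5). Then |SR| = |R − S| = 49.9.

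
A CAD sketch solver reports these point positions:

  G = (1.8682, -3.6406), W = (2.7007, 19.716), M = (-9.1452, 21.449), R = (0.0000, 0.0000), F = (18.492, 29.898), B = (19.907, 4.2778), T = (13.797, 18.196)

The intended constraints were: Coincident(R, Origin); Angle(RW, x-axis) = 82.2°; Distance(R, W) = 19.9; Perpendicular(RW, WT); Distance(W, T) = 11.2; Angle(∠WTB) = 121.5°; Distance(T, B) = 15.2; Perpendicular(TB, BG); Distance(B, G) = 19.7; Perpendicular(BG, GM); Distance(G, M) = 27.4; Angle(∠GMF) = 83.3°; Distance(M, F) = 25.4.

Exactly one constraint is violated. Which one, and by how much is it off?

Distance(M, F) = 25.4 — off by 3.50.

R = (0.00, 0.00) ✓; RW at 82.20° ✓; |RW| = 19.90 ✓; ∠(RW, WT) = 90.00° ✓; |WT| = 11.20 ✓; ∠WTB = 121.5° ✓; |TB| = 15.20 ✓; ∠(TB, BG) = 90.00° ✓; |BG| = 19.70 ✓; ∠(BG, GM) = 90.00° ✓; |GM| = 27.40 ✓; ∠GMF = 83.30° ✓; |MF| = 28.90 ✗.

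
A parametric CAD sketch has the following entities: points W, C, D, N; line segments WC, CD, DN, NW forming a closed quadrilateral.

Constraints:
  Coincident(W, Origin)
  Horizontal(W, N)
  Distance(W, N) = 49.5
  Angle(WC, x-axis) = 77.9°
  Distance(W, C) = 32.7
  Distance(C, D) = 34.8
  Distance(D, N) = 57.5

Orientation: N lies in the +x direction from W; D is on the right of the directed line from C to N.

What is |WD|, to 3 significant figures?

8.01

Checks: |WN| = 49.50 ✓; |WC| = 32.70 ✓; |CD| = 34.80 ✓; |DN| = 57.50 ✓.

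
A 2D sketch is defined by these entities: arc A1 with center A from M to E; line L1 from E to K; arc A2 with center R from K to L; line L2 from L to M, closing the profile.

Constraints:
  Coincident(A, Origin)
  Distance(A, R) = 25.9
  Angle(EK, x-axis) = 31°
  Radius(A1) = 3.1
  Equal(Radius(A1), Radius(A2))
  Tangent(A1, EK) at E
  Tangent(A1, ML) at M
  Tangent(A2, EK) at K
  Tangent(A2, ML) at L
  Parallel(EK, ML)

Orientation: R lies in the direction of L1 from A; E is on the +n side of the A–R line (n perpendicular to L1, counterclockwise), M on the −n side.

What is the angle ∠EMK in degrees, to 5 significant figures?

76.538°

The slot axis is L1's direction at 31.0°, so u = (cos 31.0°, sin 31.0°) = (0.85717, 0.51504) and n = (−sin 31.0°, cos 31.0°) = (-0.51504, 0.85717). A is at the origin and R lies 25.9 along u from A, so R = 25.9·u = (22.201, 13.339). Tangency of A1 to both parallel lines with radius 3.1 puts E and M at A ± 3.1·n: E = (-1.5966, 2.6572), M = (1.5966, -2.6572). Equal radii place K and L the same way about R: K = R + 3.1·n = (20.604, 15.997), L = R − 3.1·n = (23.797, 10.682). Then cos ∠EMK = ME·MK / (|ME||MK|), giving 76.538°.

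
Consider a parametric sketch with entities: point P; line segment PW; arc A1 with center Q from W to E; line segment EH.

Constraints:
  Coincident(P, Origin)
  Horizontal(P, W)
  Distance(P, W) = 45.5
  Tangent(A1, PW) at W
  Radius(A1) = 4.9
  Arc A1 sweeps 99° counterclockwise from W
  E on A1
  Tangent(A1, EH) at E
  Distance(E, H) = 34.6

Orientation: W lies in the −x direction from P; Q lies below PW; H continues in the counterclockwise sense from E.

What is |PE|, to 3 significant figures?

50.7

P is at the origin; P and W share the same y with |PW| = 45.5 and W on the −x side, so W = (-45.5, 0.00). Tangency of A1 to PW means the radius QW is perpendicular to PW, so Q = W + (0, -4.9) = (-45.5, -4.90). On A1, W sits at bearing 90° from Q; a 99° counterclockwise sweep puts E at bearing 189°, so E = Q + 4.9·(cos 189°, sin 189°) = (-50.3, -5.67). Then |PE| = |E − P| = 50.7.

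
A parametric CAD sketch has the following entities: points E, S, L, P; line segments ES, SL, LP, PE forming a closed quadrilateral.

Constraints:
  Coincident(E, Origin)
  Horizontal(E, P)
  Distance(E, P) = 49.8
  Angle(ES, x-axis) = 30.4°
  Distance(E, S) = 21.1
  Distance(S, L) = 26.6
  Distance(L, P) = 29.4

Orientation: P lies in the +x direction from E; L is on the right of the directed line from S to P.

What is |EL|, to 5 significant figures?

28.885

Checks: |SL| = 26.60 ✓; |LP| = 29.40 ✓.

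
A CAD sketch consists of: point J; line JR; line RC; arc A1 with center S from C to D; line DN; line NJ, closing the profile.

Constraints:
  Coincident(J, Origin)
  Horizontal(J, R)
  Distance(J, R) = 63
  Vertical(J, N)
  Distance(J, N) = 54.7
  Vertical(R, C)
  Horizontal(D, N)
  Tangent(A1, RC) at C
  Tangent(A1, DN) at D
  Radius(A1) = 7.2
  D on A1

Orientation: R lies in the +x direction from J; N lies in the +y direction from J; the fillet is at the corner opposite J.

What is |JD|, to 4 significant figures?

78.14

The virtual corner opposite J is at (63.00, 54.70). A1 meets RC tangentially, so SC is at right angles to RC and the tangent condition forces SD to be normal to DN, with radius 7.2, so the center S sits 7.2 in from both sides at S = (55.80, 47.50). That places the tangent points at C = (63.00, 47.50) on RC and D = (55.80, 54.70) on DN. Then |JD| = |D − J| = 78.14.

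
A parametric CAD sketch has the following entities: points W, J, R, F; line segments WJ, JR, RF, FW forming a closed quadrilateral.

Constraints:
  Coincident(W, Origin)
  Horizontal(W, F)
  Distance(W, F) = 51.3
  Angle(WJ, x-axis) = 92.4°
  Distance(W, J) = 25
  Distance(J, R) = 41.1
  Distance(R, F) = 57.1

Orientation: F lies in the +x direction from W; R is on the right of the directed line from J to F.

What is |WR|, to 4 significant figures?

16.43

Checks: |JR| = 41.10 ✓; |RF| = 57.10 ✓.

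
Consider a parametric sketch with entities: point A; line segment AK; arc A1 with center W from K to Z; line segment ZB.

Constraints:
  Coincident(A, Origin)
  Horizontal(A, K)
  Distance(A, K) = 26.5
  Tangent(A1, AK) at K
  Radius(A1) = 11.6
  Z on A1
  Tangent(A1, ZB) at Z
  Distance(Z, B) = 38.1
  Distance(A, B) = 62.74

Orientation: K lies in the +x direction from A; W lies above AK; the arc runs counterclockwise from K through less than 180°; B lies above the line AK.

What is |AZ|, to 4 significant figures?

39.80

A is at the origin; A and K share the same y with |AK| = 26.5 and K on the +x side, so K = (26.50, 0.000). The tangent condition forces WK to be normal to AK, so W = K + (0, 11.6) = (26.50, 11.60). Since WZ ⟂ ZB (tangency), |WB| = √(11.6² + 38.1²) = 39.83 regardless of where Z sits on A1. So B lies on both circle(A, 62.74) and circle(W, 39.83); the above-AK intersection is B = (38.42, 49.60). Z is the foot of the tangent from B: Z = (38.10, 11.50).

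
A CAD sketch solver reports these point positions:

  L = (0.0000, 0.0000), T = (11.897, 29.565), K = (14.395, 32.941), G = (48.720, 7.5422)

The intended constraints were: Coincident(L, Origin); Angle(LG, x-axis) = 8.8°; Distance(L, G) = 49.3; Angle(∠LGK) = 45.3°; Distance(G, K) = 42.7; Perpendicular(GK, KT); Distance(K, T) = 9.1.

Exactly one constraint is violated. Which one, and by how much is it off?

Distance(K, T) = 9.1 — off by 4.90.

L = (0.00, 0.00) ✓; LG at 8.800° ✓; |LG| = 49.30 ✓; ∠LGK = 45.30° ✓; |GK| = 42.70 ✓; ∠(GK, KT) = 90.00° ✓; |KT| = 4.200 ✗.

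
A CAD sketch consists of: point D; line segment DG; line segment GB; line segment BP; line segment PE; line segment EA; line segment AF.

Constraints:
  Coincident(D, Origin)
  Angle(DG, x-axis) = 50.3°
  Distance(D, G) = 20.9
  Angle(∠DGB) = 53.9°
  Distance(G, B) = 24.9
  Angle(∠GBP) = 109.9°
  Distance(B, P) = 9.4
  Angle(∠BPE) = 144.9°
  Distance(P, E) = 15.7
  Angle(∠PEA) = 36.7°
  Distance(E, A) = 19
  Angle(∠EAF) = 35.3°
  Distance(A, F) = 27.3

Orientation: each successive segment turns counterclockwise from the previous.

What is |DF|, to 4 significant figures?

27.89

D is at the origin; DG runs at 50.3° with length 20.9, so G = (13.35, 16.08). ∠DGB = 53.9° gives GB at 176.4° from the x-axis; with |GB| = 24.9, B = (-11.50, 17.64). ∠GBP = 109.9° gives BP at -113.5° from the x-axis; with |BP| = 9.4, P = (-15.25, 9.024). ∠BPE = 144.9° gives PE at -78.40° from the x-axis; with |PE| = 15.7, E = (-12.09, -6.356). ∠PEA = 36.7° gives EA at 64.90° from the x-axis; with |EA| = 19.0, A = (-4.032, 10.85). ∠EAF = 35.3° gives AF at -150.4° from the x-axis; with |AF| = 27.3, F = (-27.77, -2.635). Then |DF| = |F − D| = 27.89.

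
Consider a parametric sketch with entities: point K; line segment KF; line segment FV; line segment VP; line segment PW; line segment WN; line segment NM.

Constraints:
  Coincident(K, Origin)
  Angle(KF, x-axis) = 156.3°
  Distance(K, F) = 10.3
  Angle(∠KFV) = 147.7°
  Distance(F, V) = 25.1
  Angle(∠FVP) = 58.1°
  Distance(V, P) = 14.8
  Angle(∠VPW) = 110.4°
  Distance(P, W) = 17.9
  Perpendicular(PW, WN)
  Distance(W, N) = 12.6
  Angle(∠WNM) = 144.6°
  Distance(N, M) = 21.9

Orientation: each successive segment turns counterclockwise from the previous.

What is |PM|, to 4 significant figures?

30.89

K is at the origin; KF runs at 156.3° with length 10.3, so F = (-9.431, 4.140). ∠KFV = 147.7° gives FV at -171.4° from the x-axis; with |FV| = 25.1, V = (-34.25, 0.3867). ∠FVP = 58.1° gives VP at -49.50° from the x-axis; with |VP| = 14.8, P = (-24.64, -10.87). ∠VPW = 110.4° gives PW at 20.10° from the x-axis; with |PW| = 17.9, W = (-7.827, -4.716). PW ⟂ WN, so WN runs at 110.1°; with |WN| = 12.6, N = (-12.16, 7.117). ∠WNM = 144.6° gives NM at 145.5° from the x-axis; with |NM| = 21.9, M = (-30.21, 19.52). Then |PM| = |M − P| = 30.89.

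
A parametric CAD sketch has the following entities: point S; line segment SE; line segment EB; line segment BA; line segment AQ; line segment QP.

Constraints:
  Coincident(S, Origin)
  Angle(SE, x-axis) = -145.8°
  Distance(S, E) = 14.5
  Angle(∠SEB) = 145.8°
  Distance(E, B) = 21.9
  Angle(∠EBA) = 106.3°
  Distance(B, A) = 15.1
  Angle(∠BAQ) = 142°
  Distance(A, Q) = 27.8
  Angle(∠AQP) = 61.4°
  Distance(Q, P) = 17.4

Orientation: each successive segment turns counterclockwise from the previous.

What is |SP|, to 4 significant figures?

25.16

S is at the origin; SE runs at -145.8° with length 14.5, so E = (-11.99, -8.150). ∠SEB = 145.8° gives EB at -111.6° from the x-axis; with |EB| = 21.9, B = (-20.05, -28.51). ∠EBA = 106.3° gives BA at -37.90° from the x-axis; with |BA| = 15.1, A = (-8.139, -37.79). ∠BAQ = 142.0° gives AQ at 0.1000° from the x-axis; with |AQ| = 27.8, Q = (19.66, -37.74). ∠AQP = 61.4° gives QP at 118.7° from the x-axis; with |QP| = 17.4, P = (11.30, -22.48). Then |SP| = |P − S| = 25.16.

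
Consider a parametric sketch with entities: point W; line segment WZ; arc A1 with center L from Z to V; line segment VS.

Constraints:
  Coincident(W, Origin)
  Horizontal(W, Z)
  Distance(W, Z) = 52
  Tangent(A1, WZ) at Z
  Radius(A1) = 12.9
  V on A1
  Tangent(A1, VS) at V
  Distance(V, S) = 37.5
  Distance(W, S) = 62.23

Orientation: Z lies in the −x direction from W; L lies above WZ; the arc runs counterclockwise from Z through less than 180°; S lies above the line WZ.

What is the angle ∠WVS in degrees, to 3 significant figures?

105°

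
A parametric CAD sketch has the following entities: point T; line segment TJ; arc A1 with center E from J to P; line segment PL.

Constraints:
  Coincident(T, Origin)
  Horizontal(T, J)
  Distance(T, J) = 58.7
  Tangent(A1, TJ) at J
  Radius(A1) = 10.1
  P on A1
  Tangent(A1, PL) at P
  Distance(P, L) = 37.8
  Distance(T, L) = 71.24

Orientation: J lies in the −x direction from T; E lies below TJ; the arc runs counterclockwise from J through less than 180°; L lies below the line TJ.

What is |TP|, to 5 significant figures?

69.368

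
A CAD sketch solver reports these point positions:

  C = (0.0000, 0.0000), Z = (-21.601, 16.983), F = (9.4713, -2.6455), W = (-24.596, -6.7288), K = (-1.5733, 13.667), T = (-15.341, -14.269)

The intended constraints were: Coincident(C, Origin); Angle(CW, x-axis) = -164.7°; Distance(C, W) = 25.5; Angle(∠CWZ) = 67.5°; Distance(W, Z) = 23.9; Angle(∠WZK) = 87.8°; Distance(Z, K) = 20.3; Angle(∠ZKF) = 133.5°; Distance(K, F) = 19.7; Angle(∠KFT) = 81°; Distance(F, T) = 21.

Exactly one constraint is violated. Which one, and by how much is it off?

Distance(F, T) = 21 — off by 6.40.

C = (0.00, 0.00) ✓; CW at -164.7° ✓; |CW| = 25.50 ✓; ∠CWZ = 67.50° ✓; |WZ| = 23.90 ✓; ∠WZK = 87.80° ✓; |ZK| = 20.30 ✓; ∠ZKF = 133.5° ✓; |KF| = 19.70 ✓; ∠KFT = 81.00° ✓; |FT| = 27.40 ✗.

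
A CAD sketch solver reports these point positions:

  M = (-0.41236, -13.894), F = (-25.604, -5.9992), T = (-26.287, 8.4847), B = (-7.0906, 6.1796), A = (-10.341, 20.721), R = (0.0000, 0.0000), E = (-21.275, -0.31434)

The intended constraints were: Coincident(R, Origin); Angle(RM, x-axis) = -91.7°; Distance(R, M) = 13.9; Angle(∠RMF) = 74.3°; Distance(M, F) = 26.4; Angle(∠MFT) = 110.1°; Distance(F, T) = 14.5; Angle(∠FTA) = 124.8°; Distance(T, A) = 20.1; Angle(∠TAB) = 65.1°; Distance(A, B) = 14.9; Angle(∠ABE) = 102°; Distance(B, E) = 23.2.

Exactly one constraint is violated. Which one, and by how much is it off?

Distance(B, E) = 23.2 — off by 7.60.

R = (0.00, 0.00) ✓; RM at -91.70° ✓; |RM| = 13.90 ✓; ∠RMF = 74.30° ✓; |MF| = 26.40 ✓; ∠MFT = 110.1° ✓; |FT| = 14.50 ✓; ∠FTA = 124.8° ✓; |TA| = 20.10 ✓; ∠TAB = 65.10° ✓; |AB| = 14.90 ✓; ∠ABE = 102.0° ✓; |BE| = 15.60 ✗.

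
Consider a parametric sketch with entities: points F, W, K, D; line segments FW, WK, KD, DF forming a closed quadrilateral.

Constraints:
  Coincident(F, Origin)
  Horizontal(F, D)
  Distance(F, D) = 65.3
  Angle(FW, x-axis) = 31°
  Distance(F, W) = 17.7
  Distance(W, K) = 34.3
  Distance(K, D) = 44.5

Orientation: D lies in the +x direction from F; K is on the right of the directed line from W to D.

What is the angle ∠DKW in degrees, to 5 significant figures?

79.414°

F is at the origin; F and D share the same y with |FD| = 65.3 and D in +x, so D = (65.3, 0). FW runs at 31.0° with |FW| = 17.7, so W = (15.172, 9.1162). K is determined by |WK| = 34.3 and |KD| = 44.5 together: it lies at the intersection of circle(W, 34.3) and circle(D, 44.5). With |WD| = 50.950, the foot of the radical line on WD is 17.587 from W and the perpendicular offset is √(34.3² − 17.587²) = 29.448. Taking the right-of-WD solution: K = (27.207, -23.003).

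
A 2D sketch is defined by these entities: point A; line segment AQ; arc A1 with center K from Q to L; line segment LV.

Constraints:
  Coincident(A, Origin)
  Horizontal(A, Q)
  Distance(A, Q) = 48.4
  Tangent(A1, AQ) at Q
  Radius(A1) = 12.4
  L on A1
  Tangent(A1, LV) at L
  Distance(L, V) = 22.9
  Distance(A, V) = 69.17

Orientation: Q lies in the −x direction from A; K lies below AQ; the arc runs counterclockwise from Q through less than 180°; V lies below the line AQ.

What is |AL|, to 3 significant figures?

62.2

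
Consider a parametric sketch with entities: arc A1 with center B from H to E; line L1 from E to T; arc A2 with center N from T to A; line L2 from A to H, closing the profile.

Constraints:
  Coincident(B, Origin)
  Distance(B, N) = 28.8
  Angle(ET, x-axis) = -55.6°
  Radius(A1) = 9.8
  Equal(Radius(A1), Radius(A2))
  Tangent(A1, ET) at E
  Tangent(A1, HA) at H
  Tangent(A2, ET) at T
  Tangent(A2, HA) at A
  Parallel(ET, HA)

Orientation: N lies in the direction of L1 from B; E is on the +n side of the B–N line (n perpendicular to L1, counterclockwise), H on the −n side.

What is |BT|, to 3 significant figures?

30.4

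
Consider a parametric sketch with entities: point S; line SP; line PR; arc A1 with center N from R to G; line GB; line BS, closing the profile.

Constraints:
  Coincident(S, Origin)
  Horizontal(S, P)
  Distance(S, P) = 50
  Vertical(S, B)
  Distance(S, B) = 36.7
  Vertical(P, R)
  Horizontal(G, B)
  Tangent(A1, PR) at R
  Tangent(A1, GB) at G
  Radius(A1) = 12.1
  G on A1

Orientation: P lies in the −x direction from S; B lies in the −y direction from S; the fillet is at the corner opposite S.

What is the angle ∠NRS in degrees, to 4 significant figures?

26.20°

The virtual corner opposite S is at (-50.00, -36.70). A1 meets PR tangentially, so NR is at right angles to PR and A1 meets GB tangentially, so NG is at right angles to GB, with radius 12.1, so the center N sits 12.1 in from both sides at N = (-37.90, -24.60). That places the tangent points at R = (-50.00, -24.60) on PR and G = (-37.90, -36.70) on GB. Then cos ∠NRS = RN·RS / (|RN||RS|), giving 26.20°.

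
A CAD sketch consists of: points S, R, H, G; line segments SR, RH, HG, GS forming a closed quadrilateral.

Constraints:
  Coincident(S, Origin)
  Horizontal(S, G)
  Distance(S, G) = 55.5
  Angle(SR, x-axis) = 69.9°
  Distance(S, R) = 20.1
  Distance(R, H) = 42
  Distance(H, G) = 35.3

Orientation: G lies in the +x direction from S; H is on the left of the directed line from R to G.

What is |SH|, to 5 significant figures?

57.280

S is at the origin; S and G share the same y with |SG| = 55.5 and G in +x, so G = (55.5, 0). SR runs at 69.9° with |SR| = 20.1, so R = (6.9076, 18.876). H is determined by |RH| = 42.0 and |HG| = 35.3 together: it lies at the intersection of circle(R, 42.0) and circle(G, 35.3). With |RG| = 52.130, the foot of the radical line on RG is 31.032 from R and the perpendicular offset is √(42.0² − 31.032²) = 28.302. Taking the left-of-RG solution: H = (46.082, 34.020).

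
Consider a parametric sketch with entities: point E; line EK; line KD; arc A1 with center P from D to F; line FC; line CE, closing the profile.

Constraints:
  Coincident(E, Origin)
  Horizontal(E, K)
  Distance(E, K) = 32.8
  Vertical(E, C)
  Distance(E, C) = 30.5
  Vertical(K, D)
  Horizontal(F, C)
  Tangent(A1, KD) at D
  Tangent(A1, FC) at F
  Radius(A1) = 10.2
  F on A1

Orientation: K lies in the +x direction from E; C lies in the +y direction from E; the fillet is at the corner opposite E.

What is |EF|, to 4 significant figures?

37.96

E is at the origin; EK is horizontal with |EK| = 32.8 and K on the +x side, so K = (32.80, 0.000). EC is vertical with |EC| = 30.5 and C on the +y side, so C = (0.000, 30.50). The virtual corner opposite E is at (32.80, 30.50). Since A1 is tangent to KD there, PD ⟂ KD and the tangent condition forces PF to be normal to FC, with radius 10.2, so the center P sits 10.2 in from both sides at P = (22.60, 20.30). That places the tangent points at D = (32.80, 20.30) on KD and F = (22.60, 30.50) on FC. Then |EF| = |F − E| = 37.96.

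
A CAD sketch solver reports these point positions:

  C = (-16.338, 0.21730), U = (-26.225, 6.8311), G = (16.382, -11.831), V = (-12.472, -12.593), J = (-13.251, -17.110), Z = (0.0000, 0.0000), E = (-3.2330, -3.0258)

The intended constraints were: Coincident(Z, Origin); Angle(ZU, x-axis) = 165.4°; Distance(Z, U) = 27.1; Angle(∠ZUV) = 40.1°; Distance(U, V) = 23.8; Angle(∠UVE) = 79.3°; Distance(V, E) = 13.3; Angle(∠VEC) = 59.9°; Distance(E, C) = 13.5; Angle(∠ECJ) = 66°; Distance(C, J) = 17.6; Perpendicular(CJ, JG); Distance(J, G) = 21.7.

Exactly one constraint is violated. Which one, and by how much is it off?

Distance(J, G) = 21.7 — off by 8.40.

Z = (0.00, 0.00) ✓; ZU at 165.4° ✓; |ZU| = 27.10 ✓; ∠ZUV = 40.10° ✓; |UV| = 23.80 ✓; ∠UVE = 79.30° ✓; |VE| = 13.30 ✓; ∠VEC = 59.90° ✓; |EC| = 13.50 ✓; ∠ECJ = 66.00° ✓; |CJ| = 17.60 ✓; ∠(CJ, JG) = 90.00° ✓; |JG| = 30.10 ✗.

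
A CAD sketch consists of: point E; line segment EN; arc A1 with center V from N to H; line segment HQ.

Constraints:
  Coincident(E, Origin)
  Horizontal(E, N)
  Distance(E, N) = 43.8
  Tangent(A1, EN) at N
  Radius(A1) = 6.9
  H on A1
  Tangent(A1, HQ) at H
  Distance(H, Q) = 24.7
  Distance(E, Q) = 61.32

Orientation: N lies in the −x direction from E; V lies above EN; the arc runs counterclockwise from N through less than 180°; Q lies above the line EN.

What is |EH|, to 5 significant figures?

39.818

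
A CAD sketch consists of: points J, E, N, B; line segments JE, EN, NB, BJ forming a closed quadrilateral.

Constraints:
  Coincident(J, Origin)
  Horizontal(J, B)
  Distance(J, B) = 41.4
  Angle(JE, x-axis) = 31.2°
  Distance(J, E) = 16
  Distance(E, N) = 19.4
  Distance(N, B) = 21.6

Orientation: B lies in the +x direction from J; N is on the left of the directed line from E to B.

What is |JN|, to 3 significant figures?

35.4

Checks: |EN| = 19.40 ✓; |NB| = 21.60 ✓.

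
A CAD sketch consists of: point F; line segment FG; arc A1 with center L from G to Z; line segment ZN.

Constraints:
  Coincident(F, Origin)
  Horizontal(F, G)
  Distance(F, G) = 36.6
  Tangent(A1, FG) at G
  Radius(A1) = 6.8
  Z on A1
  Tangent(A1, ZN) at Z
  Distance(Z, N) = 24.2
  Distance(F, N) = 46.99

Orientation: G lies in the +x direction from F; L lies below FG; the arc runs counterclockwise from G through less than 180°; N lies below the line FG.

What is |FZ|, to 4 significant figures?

31.00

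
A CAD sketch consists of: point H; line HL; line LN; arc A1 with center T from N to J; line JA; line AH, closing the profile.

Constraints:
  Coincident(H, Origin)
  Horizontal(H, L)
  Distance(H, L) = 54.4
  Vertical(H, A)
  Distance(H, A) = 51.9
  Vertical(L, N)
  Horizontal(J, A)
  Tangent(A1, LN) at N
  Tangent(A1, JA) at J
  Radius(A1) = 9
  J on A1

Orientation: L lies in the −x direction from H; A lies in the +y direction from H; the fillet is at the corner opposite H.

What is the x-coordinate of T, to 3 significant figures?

-45.4

HA is vertical with |HA| = 51.9 and A on the +y side, so A = (0.00, 51.9). The virtual corner opposite H is at (-54.4, 51.9). Since A1 is tangent to LN there, TN ⟂ LN and since A1 is tangent to JA there, TJ ⟂ JA, with radius 9.0, so the center T sits 9.0 in from both sides at T = (-45.4, 42.9). So T.x = -45.4.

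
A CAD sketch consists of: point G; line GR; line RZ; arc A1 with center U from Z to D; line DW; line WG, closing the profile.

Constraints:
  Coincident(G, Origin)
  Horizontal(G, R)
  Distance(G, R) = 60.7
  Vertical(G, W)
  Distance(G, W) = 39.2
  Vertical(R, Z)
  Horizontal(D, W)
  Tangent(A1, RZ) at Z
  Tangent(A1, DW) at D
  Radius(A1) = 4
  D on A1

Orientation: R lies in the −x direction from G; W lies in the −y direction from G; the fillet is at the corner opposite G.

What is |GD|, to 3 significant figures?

68.9

G is at the origin; G and R share the same y with |GR| = 60.7 and R on the −x side, so R = (-60.7, 0.00). GW is vertical with |GW| = 39.2 and W on the −y side, so W = (0.00, -39.2). The virtual corner opposite G is at (-60.7, -39.2). Tangency of A1 to RZ means the radius UZ is perpendicular to RZ and since A1 is tangent to DW there, UD ⟂ DW, with radius 4.0, so the center U sits 4.0 in from both sides at U = (-56.7, -35.2). That places the tangent points at Z = (-60.7, -35.2) on RZ and D = (-56.7, -39.2) on DW. Then |GD| = |D − G| = 68.9.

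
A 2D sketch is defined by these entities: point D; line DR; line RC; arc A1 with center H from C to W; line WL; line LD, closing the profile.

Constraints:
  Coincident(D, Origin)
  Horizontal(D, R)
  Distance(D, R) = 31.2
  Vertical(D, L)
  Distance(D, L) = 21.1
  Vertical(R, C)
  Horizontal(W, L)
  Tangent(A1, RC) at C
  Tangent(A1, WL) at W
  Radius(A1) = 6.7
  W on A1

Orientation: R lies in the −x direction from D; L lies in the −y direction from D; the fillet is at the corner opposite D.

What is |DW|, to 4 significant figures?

32.33

D is at the origin; D and R share the same y with |DR| = 31.2 and R on the −x side, so R = (-31.20, 0.000). DL is vertical with |DL| = 21.1 and L on the −y side, so L = (0.000, -21.10). The virtual corner opposite D is at (-31.20, -21.10). A1 meets RC tangentially, so HC is at right angles to RC and tangency of A1 to WL means the radius HW is perpendicular to WL, with radius 6.7, so the center H sits 6.7 in from both sides at H = (-24.50, -14.40). That places the tangent points at C = (-31.20, -14.40) on RC and W = (-24.50, -21.10) on WL. Then |DW| = |W − D| = 32.33.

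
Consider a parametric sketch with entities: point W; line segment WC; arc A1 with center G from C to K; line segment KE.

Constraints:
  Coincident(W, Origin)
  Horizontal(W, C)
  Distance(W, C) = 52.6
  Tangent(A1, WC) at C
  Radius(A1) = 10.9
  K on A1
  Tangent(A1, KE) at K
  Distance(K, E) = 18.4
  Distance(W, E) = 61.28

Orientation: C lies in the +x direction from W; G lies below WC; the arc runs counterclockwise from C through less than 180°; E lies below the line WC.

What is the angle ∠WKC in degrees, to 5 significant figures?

99.726°

W is at the origin; W and C share the same y with |WC| = 52.6 and C on the +x side, so C = (52.600, 0.0000). Since A1 is tangent to WC there, GC ⟂ WC, so G = C + (0, -10.9) = (52.600, -10.900). Since GK ⟂ KE (tangency), |GE| = √(10.9² + 18.4²) = 21.386 regardless of where K sits on A1. So E lies on both circle(W, 61.28) and circle(G, 21.386); the below-WC intersection is E = (52.089, -32.280). K is the foot of the tangent from E: K = (43.092, -16.230).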